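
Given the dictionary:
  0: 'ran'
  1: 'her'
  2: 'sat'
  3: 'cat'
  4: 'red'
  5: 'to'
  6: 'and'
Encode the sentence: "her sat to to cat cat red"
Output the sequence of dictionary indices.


Look up each word in the dictionary:
  'her' -> 1
  'sat' -> 2
  'to' -> 5
  'to' -> 5
  'cat' -> 3
  'cat' -> 3
  'red' -> 4

Encoded: [1, 2, 5, 5, 3, 3, 4]


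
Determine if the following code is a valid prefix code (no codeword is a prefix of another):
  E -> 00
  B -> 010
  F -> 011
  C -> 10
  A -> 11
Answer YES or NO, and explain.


Checking each pair (does one codeword prefix another?):
  E='00' vs B='010': no prefix
  E='00' vs F='011': no prefix
  E='00' vs C='10': no prefix
  E='00' vs A='11': no prefix
  B='010' vs E='00': no prefix
  B='010' vs F='011': no prefix
  B='010' vs C='10': no prefix
  B='010' vs A='11': no prefix
  F='011' vs E='00': no prefix
  F='011' vs B='010': no prefix
  F='011' vs C='10': no prefix
  F='011' vs A='11': no prefix
  C='10' vs E='00': no prefix
  C='10' vs B='010': no prefix
  C='10' vs F='011': no prefix
  C='10' vs A='11': no prefix
  A='11' vs E='00': no prefix
  A='11' vs B='010': no prefix
  A='11' vs F='011': no prefix
  A='11' vs C='10': no prefix
No violation found over all pairs.

YES -- this is a valid prefix code. No codeword is a prefix of any other codeword.


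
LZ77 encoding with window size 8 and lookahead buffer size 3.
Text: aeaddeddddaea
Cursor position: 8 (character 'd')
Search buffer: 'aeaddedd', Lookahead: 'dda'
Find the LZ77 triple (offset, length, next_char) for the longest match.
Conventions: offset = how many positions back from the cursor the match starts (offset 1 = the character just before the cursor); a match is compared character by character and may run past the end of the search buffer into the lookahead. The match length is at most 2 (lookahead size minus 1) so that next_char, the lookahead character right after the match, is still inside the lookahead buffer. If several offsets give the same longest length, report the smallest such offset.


Try each offset into the search buffer:
  offset=1 (pos 7, char 'd'): match length 2
  offset=2 (pos 6, char 'd'): match length 2
  offset=3 (pos 5, char 'e'): match length 0
  offset=4 (pos 4, char 'd'): match length 1
  offset=5 (pos 3, char 'd'): match length 2
  offset=6 (pos 2, char 'a'): match length 0
  offset=7 (pos 1, char 'e'): match length 0
  offset=8 (pos 0, char 'a'): match length 0
Longest match has length 2, found at offsets 1, 2, 5; take the smallest, offset 1.
next_char = character at position 8 + 2 = 10 -> 'a'

Best match: offset=1, length=2 (matching 'dd' starting at position 7)
LZ77 triple: (1, 2, 'a')


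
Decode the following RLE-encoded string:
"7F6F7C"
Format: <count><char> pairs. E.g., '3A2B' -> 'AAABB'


Expanding each <count><char> pair:
  7F -> 'FFFFFFF'
  6F -> 'FFFFFF'
  7C -> 'CCCCCCC'

Decoded = FFFFFFFFFFFFFCCCCCCC


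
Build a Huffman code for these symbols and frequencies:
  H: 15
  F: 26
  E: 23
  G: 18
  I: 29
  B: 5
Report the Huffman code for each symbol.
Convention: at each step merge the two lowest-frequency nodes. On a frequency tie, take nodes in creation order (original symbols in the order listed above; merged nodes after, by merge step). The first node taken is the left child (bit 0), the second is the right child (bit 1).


Huffman tree construction:
Step 1: Merge B(5) + H(15) = 20
Step 2: Merge G(18) + (B+H)(20) = 38
Step 3: Merge E(23) + F(26) = 49
Step 4: Merge I(29) + (G+(B+H))(38) = 67
Step 5: Merge (E+F)(49) + (I+(G+(B+H)))(67) = 116
Read each symbol's code off the tree from the root (left child = 0, right child = 1).

Codes:
  H: 1111 (length 4)
  F: 01 (length 2)
  E: 00 (length 2)
  G: 110 (length 3)
  I: 10 (length 2)
  B: 1110 (length 4)
Average code length: 290/116 = 2.5000 bits/symbol


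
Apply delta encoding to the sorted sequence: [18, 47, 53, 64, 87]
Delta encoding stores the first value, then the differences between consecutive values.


First value: 18
Deltas:
  47 - 18 = 29
  53 - 47 = 6
  64 - 53 = 11
  87 - 64 = 23


Delta encoded: [18, 29, 6, 11, 23]


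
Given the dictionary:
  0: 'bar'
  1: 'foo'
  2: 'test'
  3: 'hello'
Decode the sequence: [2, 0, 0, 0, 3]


Look up each index in the dictionary:
  2 -> 'test'
  0 -> 'bar'
  0 -> 'bar'
  0 -> 'bar'
  3 -> 'hello'

Decoded: "test bar bar bar hello"


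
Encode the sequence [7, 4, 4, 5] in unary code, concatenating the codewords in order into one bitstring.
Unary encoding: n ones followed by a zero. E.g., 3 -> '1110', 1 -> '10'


Encode each number as n ones followed by a terminating 0:
  7 -> 11111110 (8 bits)
  4 -> 11110 (5 bits)
  4 -> 11110 (5 bits)
  5 -> 111110 (6 bits)
Total length = 8 + 5 + 5 + 6 = 24 bits.

Unary([7, 4, 4, 5]) = 111111101111011110111110 (24 bits)


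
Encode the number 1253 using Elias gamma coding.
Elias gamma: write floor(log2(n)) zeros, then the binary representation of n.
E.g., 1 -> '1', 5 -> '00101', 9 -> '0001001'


num_bits = floor(log2(1253)) + 1 = 11
leading_zeros = num_bits - 1 = 10
binary(1253) = 10011100101

Elias gamma(1253) = '0000000000' + '10011100101' = 000000000010011100101 (21 bits)


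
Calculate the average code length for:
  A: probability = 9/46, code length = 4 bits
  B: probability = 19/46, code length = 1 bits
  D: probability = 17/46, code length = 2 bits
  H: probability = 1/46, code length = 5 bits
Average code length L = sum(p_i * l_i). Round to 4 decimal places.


Weighted contributions p_i * l_i:
  A: (9/46) * 4 = 36/46
  B: (19/46) * 1 = 19/46
  D: (17/46) * 2 = 34/46
  H: (1/46) * 5 = 5/46
Sum = (36 + 19 + 34 + 5)/46 = 94/46

L = 94/46 = 2.0435 bits/symbol


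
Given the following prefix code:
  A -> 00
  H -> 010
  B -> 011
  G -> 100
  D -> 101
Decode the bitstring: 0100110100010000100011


Decoding step by step:
Bits 010 -> H
Bits 011 -> B
Bits 010 -> H
Bits 00 -> A
Bits 100 -> G
Bits 00 -> A
Bits 100 -> G
Bits 011 -> B


Decoded message: HBHAGAGB


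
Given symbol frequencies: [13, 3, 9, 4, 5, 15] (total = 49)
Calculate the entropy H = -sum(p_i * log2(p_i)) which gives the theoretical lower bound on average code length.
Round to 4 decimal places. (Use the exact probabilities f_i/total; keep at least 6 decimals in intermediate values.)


Per-symbol terms -p_i * log2(p_i) with p_i = f_i/49:
  p = 13/49 = 0.265306: log2(p) = -1.914270, -p*log2(p) = 0.507868
  p = 3/49 = 0.061224: log2(p) = -4.029747, -p*log2(p) = 0.246719
  p = 9/49 = 0.183673: log2(p) = -2.444785, -p*log2(p) = 0.449042
  p = 4/49 = 0.081633: log2(p) = -3.614710, -p*log2(p) = 0.295078
  p = 5/49 = 0.102041: log2(p) = -3.292782, -p*log2(p) = 0.335998
  p = 15/49 = 0.306122: log2(p) = -1.707819, -p*log2(p) = 0.522802
H = 0.507868 + 0.246719 + 0.449042 + 0.295078 + 0.335998 + 0.522802 = 2.357507

H = 2.3575 bits/symbol


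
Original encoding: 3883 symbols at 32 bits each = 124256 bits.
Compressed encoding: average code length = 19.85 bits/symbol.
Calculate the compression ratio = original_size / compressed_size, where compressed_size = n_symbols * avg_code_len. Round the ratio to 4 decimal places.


original_size = n_symbols * orig_bits = 3883 * 32 = 124256 bits
compressed_size = n_symbols * avg_code_len = 3883 * 19.85 = 77077.55 bits
ratio = original_size / compressed_size = 124256 / 77077.55 = 1.6121

Compression ratio = 1.6121


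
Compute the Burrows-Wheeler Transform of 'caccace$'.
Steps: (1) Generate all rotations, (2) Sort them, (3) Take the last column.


Rotations (sorted):
  0: $caccace -> last char: e
  1: accace$c -> last char: c
  2: ace$cacc -> last char: c
  3: caccace$ -> last char: $
  4: cace$cac -> last char: c
  5: ccace$ca -> last char: a
  6: ce$cacca -> last char: a
  7: e$caccac -> last char: c


BWT = ecc$caac


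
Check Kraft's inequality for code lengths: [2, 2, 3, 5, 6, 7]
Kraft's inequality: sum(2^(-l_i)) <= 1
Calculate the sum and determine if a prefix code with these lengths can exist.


Sum = 2^(-2) + 2^(-2) + 2^(-3) + 2^(-5) + 2^(-6) + 2^(-7)
    = 0.25 + 0.25 + 0.125 + 0.03125 + 0.015625 + 0.0078125
    = 87/128 = 0.6796875
Since 0.6796875 <= 1, Kraft's inequality IS satisfied.
A prefix code with these lengths CAN exist.

Kraft sum = 0.6796875. Satisfied.


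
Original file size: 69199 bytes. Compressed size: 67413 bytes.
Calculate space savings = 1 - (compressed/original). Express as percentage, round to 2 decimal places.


ratio = compressed/original = 67413/69199 = 0.97419
savings = 1 - ratio = 1 - 0.97419 = 0.02581
as a percentage: 0.02581 * 100 = 2.58%

Space savings = 1 - 67413/69199 = 2.58%


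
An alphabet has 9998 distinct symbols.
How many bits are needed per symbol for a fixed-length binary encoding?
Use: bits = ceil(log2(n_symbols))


log2(9998) = 13.2874
Bracket: 2^13 = 8192 < 9998 <= 2^14 = 16384
So ceil(log2(9998)) = 14

bits = ceil(log2(9998)) = ceil(13.2874) = 14 bits


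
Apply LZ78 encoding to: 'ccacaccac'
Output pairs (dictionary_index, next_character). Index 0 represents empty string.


LZ78 encoding steps:
Dictionary: {0: ''}
Step 1: w='' (idx 0), next='c' -> output (0, 'c'), add 'c' as idx 1
Step 2: w='c' (idx 1), next='a' -> output (1, 'a'), add 'ca' as idx 2
Step 3: w='ca' (idx 2), next='c' -> output (2, 'c'), add 'cac' as idx 3
Step 4: w='cac' (idx 3), end of input -> output (3, '')


Encoded: [(0, 'c'), (1, 'a'), (2, 'c'), (3, '')]


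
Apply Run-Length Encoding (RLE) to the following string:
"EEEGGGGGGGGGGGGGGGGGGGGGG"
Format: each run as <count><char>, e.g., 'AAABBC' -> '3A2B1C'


Scanning runs left to right:
  i=0: run of 'E' x 3 -> '3E'
  i=3: run of 'G' x 22 -> '22G'

RLE = 3E22G


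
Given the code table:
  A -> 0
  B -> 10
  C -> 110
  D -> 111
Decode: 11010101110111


Decoding:
110 -> C
10 -> B
10 -> B
111 -> D
0 -> A
111 -> D


Result: CBBDAD


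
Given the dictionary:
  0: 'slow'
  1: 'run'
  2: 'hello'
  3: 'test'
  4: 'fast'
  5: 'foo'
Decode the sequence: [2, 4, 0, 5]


Look up each index in the dictionary:
  2 -> 'hello'
  4 -> 'fast'
  0 -> 'slow'
  5 -> 'foo'

Decoded: "hello fast slow foo"


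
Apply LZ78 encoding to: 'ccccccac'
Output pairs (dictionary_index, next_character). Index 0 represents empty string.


LZ78 encoding steps:
Dictionary: {0: ''}
Step 1: w='' (idx 0), next='c' -> output (0, 'c'), add 'c' as idx 1
Step 2: w='c' (idx 1), next='c' -> output (1, 'c'), add 'cc' as idx 2
Step 3: w='cc' (idx 2), next='c' -> output (2, 'c'), add 'ccc' as idx 3
Step 4: w='' (idx 0), next='a' -> output (0, 'a'), add 'a' as idx 4
Step 5: w='c' (idx 1), end of input -> output (1, '')


Encoded: [(0, 'c'), (1, 'c'), (2, 'c'), (0, 'a'), (1, '')]


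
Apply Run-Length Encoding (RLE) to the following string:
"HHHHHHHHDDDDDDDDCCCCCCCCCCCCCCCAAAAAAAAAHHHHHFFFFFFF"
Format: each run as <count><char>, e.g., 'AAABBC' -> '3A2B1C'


Scanning runs left to right:
  i=0: run of 'H' x 8 -> '8H'
  i=8: run of 'D' x 8 -> '8D'
  i=16: run of 'C' x 15 -> '15C'
  i=31: run of 'A' x 9 -> '9A'
  i=40: run of 'H' x 5 -> '5H'
  i=45: run of 'F' x 7 -> '7F'

RLE = 8H8D15C9A5H7F


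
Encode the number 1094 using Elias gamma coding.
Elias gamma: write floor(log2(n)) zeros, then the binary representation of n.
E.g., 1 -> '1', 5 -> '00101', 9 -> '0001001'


num_bits = floor(log2(1094)) + 1 = 11
leading_zeros = num_bits - 1 = 10
binary(1094) = 10001000110

Elias gamma(1094) = '0000000000' + '10001000110' = 000000000010001000110 (21 bits)


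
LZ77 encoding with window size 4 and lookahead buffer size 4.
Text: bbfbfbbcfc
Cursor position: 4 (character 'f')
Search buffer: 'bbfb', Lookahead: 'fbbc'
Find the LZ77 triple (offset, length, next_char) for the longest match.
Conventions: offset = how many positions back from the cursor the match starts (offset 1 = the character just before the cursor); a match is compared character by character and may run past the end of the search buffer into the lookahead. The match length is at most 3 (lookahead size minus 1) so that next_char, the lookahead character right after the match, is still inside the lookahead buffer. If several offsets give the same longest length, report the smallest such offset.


Try each offset into the search buffer:
  offset=1 (pos 3, char 'b'): match length 0
  offset=2 (pos 2, char 'f'): match length 2
  offset=3 (pos 1, char 'b'): match length 0
  offset=4 (pos 0, char 'b'): match length 0
Longest match has length 2 at offset 2.
next_char = character at position 4 + 2 = 6 -> 'b'

Best match: offset=2, length=2 (matching 'fb' starting at position 2)
LZ77 triple: (2, 2, 'b')


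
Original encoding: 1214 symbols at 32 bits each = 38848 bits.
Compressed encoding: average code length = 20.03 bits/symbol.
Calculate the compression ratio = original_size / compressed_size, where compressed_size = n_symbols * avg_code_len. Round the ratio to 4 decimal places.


original_size = n_symbols * orig_bits = 1214 * 32 = 38848 bits
compressed_size = n_symbols * avg_code_len = 1214 * 20.03 = 24316.42 bits
ratio = original_size / compressed_size = 38848 / 24316.42 = 1.5976

Compression ratio = 1.5976


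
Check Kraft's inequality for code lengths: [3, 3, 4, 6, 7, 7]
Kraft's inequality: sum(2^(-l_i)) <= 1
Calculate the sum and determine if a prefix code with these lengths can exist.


Sum = 2^(-3) + 2^(-3) + 2^(-4) + 2^(-6) + 2^(-7) + 2^(-7)
    = 0.125 + 0.125 + 0.0625 + 0.015625 + 0.0078125 + 0.0078125
    = 44/128 = 0.34375
Since 0.34375 <= 1, Kraft's inequality IS satisfied.
A prefix code with these lengths CAN exist.

Kraft sum = 0.34375. Satisfied.


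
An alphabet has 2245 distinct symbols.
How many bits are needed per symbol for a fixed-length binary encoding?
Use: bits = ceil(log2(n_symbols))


log2(2245) = 11.1325
Bracket: 2^11 = 2048 < 2245 <= 2^12 = 4096
So ceil(log2(2245)) = 12

bits = ceil(log2(2245)) = ceil(11.1325) = 12 bits


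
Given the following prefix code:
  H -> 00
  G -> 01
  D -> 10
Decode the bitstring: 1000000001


Decoding step by step:
Bits 10 -> D
Bits 00 -> H
Bits 00 -> H
Bits 00 -> H
Bits 01 -> G


Decoded message: DHHHG


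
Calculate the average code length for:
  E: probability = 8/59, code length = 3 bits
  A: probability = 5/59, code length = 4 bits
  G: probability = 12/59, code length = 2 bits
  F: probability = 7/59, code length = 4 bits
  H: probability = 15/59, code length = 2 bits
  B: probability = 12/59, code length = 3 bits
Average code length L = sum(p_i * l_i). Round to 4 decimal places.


Weighted contributions p_i * l_i:
  E: (8/59) * 3 = 24/59
  A: (5/59) * 4 = 20/59
  G: (12/59) * 2 = 24/59
  F: (7/59) * 4 = 28/59
  H: (15/59) * 2 = 30/59
  B: (12/59) * 3 = 36/59
Sum = (24 + 20 + 24 + 28 + 30 + 36)/59 = 162/59

L = 162/59 = 2.7458 bits/symbol


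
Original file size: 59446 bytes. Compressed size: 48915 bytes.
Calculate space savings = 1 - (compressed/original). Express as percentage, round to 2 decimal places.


ratio = compressed/original = 48915/59446 = 0.822848
savings = 1 - ratio = 1 - 0.822848 = 0.177152
as a percentage: 0.177152 * 100 = 17.72%

Space savings = 1 - 48915/59446 = 17.72%


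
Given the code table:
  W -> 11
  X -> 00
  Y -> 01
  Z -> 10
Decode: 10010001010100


Decoding:
10 -> Z
01 -> Y
00 -> X
01 -> Y
01 -> Y
01 -> Y
00 -> X


Result: ZYXYYYX


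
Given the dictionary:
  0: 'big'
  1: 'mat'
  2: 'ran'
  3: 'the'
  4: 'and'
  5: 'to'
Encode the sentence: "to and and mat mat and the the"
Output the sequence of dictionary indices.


Look up each word in the dictionary:
  'to' -> 5
  'and' -> 4
  'and' -> 4
  'mat' -> 1
  'mat' -> 1
  'and' -> 4
  'the' -> 3
  'the' -> 3

Encoded: [5, 4, 4, 1, 1, 4, 3, 3]


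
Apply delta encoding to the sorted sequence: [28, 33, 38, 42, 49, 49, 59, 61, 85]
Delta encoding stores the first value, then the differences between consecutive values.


First value: 28
Deltas:
  33 - 28 = 5
  38 - 33 = 5
  42 - 38 = 4
  49 - 42 = 7
  49 - 49 = 0
  59 - 49 = 10
  61 - 59 = 2
  85 - 61 = 24


Delta encoded: [28, 5, 5, 4, 7, 0, 10, 2, 24]


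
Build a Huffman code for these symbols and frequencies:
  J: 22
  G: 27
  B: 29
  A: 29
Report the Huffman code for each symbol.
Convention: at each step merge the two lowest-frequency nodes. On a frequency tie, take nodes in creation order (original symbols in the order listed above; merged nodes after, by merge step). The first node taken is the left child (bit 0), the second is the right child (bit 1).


Huffman tree construction:
Step 1: Merge J(22) + G(27) = 49
Step 2: Merge B(29) + A(29) = 58
Step 3: Merge (J+G)(49) + (B+A)(58) = 107
Read each symbol's code off the tree from the root (left child = 0, right child = 1).

Codes:
  J: 00 (length 2)
  G: 01 (length 2)
  B: 10 (length 2)
  A: 11 (length 2)
Average code length: 214/107 = 2.0000 bits/symbol


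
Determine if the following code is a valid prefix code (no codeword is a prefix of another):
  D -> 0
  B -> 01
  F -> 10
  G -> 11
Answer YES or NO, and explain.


Checking each pair (does one codeword prefix another?):
  D='0' vs B='01': prefix -- VIOLATION

NO -- this is NOT a valid prefix code. D (0) is a prefix of B (01).


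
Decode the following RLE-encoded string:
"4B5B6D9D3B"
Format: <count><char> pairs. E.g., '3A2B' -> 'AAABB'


Expanding each <count><char> pair:
  4B -> 'BBBB'
  5B -> 'BBBBB'
  6D -> 'DDDDDD'
  9D -> 'DDDDDDDDD'
  3B -> 'BBB'

Decoded = BBBBBBBBBDDDDDDDDDDDDDDDBBB


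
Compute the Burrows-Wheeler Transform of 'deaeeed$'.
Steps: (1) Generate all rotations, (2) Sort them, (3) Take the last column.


Rotations (sorted):
  0: $deaeeed -> last char: d
  1: aeeed$de -> last char: e
  2: d$deaeee -> last char: e
  3: deaeeed$ -> last char: $
  4: eaeeed$d -> last char: d
  5: ed$deaee -> last char: e
  6: eed$deae -> last char: e
  7: eeed$dea -> last char: a


BWT = dee$deea


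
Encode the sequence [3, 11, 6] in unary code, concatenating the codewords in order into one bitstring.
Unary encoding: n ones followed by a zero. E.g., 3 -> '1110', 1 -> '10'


Encode each number as n ones followed by a terminating 0:
  3 -> 1110 (4 bits)
  11 -> 111111111110 (12 bits)
  6 -> 1111110 (7 bits)
Total length = 4 + 12 + 7 = 23 bits.

Unary([3, 11, 6]) = 11101111111111101111110 (23 bits)


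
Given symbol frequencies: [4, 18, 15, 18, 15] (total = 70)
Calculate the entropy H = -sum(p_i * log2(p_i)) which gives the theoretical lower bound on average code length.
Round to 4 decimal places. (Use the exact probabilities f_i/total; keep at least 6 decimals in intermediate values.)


Per-symbol terms -p_i * log2(p_i) with p_i = f_i/70:
  p = 4/70 = 0.057143: log2(p) = -4.129283, -p*log2(p) = 0.235959
  p = 18/70 = 0.257143: log2(p) = -1.959358, -p*log2(p) = 0.503835
  p = 15/70 = 0.214286: log2(p) = -2.222392, -p*log2(p) = 0.476227
  p = 18/70 = 0.257143: log2(p) = -1.959358, -p*log2(p) = 0.503835
  p = 15/70 = 0.214286: log2(p) = -2.222392, -p*log2(p) = 0.476227
H = 0.235959 + 0.503835 + 0.476227 + 0.503835 + 0.476227 = 2.196083

H = 2.1961 bits/symbol


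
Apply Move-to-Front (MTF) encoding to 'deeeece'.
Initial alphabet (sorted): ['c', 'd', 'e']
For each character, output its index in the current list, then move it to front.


MTF encoding:
'd': index 1 in ['c', 'd', 'e'] -> ['d', 'c', 'e']
'e': index 2 in ['d', 'c', 'e'] -> ['e', 'd', 'c']
'e': index 0 in ['e', 'd', 'c'] -> ['e', 'd', 'c']
'e': index 0 in ['e', 'd', 'c'] -> ['e', 'd', 'c']
'e': index 0 in ['e', 'd', 'c'] -> ['e', 'd', 'c']
'c': index 2 in ['e', 'd', 'c'] -> ['c', 'e', 'd']
'e': index 1 in ['c', 'e', 'd'] -> ['e', 'c', 'd']


Output: [1, 2, 0, 0, 0, 2, 1]


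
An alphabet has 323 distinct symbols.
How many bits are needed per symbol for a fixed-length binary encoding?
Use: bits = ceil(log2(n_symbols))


log2(323) = 8.3354
Bracket: 2^8 = 256 < 323 <= 2^9 = 512
So ceil(log2(323)) = 9

bits = ceil(log2(323)) = ceil(8.3354) = 9 bits


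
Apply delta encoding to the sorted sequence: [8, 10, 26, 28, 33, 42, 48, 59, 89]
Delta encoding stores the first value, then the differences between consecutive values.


First value: 8
Deltas:
  10 - 8 = 2
  26 - 10 = 16
  28 - 26 = 2
  33 - 28 = 5
  42 - 33 = 9
  48 - 42 = 6
  59 - 48 = 11
  89 - 59 = 30


Delta encoded: [8, 2, 16, 2, 5, 9, 6, 11, 30]


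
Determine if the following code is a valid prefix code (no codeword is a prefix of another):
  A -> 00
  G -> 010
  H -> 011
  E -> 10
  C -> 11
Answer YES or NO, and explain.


Checking each pair (does one codeword prefix another?):
  A='00' vs G='010': no prefix
  A='00' vs H='011': no prefix
  A='00' vs E='10': no prefix
  A='00' vs C='11': no prefix
  G='010' vs A='00': no prefix
  G='010' vs H='011': no prefix
  G='010' vs E='10': no prefix
  G='010' vs C='11': no prefix
  H='011' vs A='00': no prefix
  H='011' vs G='010': no prefix
  H='011' vs E='10': no prefix
  H='011' vs C='11': no prefix
  E='10' vs A='00': no prefix
  E='10' vs G='010': no prefix
  E='10' vs H='011': no prefix
  E='10' vs C='11': no prefix
  C='11' vs A='00': no prefix
  C='11' vs G='010': no prefix
  C='11' vs H='011': no prefix
  C='11' vs E='10': no prefix
No violation found over all pairs.

YES -- this is a valid prefix code. No codeword is a prefix of any other codeword.


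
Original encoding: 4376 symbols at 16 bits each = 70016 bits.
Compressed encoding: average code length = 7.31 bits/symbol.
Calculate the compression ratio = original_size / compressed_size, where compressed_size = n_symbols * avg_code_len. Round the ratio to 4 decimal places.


original_size = n_symbols * orig_bits = 4376 * 16 = 70016 bits
compressed_size = n_symbols * avg_code_len = 4376 * 7.31 = 31988.56 bits
ratio = original_size / compressed_size = 70016 / 31988.56 = 2.1888

Compression ratio = 2.1888


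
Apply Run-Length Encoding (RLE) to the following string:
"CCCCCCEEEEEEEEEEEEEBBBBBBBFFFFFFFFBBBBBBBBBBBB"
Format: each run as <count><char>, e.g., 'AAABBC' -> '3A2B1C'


Scanning runs left to right:
  i=0: run of 'C' x 6 -> '6C'
  i=6: run of 'E' x 13 -> '13E'
  i=19: run of 'B' x 7 -> '7B'
  i=26: run of 'F' x 8 -> '8F'
  i=34: run of 'B' x 12 -> '12B'

RLE = 6C13E7B8F12B


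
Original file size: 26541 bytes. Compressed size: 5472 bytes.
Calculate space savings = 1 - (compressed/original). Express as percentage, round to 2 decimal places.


ratio = compressed/original = 5472/26541 = 0.206172
savings = 1 - ratio = 1 - 0.206172 = 0.793828
as a percentage: 0.793828 * 100 = 79.38%

Space savings = 1 - 5472/26541 = 79.38%


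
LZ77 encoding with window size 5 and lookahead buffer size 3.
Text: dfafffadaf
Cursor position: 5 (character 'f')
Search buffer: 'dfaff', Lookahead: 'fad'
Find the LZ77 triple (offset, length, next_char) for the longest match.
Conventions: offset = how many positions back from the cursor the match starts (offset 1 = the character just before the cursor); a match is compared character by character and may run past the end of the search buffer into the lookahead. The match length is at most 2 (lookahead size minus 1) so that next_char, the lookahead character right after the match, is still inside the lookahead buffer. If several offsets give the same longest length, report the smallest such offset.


Try each offset into the search buffer:
  offset=1 (pos 4, char 'f'): match length 1
  offset=2 (pos 3, char 'f'): match length 1
  offset=3 (pos 2, char 'a'): match length 0
  offset=4 (pos 1, char 'f'): match length 2
  offset=5 (pos 0, char 'd'): match length 0
Longest match has length 2 at offset 4.
next_char = character at position 5 + 2 = 7 -> 'd'

Best match: offset=4, length=2 (matching 'fa' starting at position 1)
LZ77 triple: (4, 2, 'd')


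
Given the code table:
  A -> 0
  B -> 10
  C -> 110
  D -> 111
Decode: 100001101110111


Decoding:
10 -> B
0 -> A
0 -> A
0 -> A
110 -> C
111 -> D
0 -> A
111 -> D


Result: BAAACDAD


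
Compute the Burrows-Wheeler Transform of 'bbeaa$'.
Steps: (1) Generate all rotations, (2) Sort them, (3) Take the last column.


Rotations (sorted):
  0: $bbeaa -> last char: a
  1: a$bbea -> last char: a
  2: aa$bbe -> last char: e
  3: bbeaa$ -> last char: $
  4: beaa$b -> last char: b
  5: eaa$bb -> last char: b


BWT = aae$bb


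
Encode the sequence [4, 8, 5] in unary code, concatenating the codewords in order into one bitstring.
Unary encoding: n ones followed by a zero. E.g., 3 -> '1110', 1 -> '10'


Encode each number as n ones followed by a terminating 0:
  4 -> 11110 (5 bits)
  8 -> 111111110 (9 bits)
  5 -> 111110 (6 bits)
Total length = 5 + 9 + 6 = 20 bits.

Unary([4, 8, 5]) = 11110111111110111110 (20 bits)


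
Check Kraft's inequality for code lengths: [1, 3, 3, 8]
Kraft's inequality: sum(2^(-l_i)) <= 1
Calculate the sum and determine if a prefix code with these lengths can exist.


Sum = 2^(-1) + 2^(-3) + 2^(-3) + 2^(-8)
    = 0.5 + 0.125 + 0.125 + 0.00390625
    = 193/256 = 0.75390625
Since 0.75390625 <= 1, Kraft's inequality IS satisfied.
A prefix code with these lengths CAN exist.

Kraft sum = 0.75390625. Satisfied.


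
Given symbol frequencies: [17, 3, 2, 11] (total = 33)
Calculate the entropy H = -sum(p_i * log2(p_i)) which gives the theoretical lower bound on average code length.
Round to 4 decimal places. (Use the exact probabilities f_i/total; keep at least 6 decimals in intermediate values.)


Per-symbol terms -p_i * log2(p_i) with p_i = f_i/33:
  p = 17/33 = 0.515152: log2(p) = -0.956931, -p*log2(p) = 0.492965
  p = 3/33 = 0.090909: log2(p) = -3.459432, -p*log2(p) = 0.314494
  p = 2/33 = 0.060606: log2(p) = -4.044394, -p*log2(p) = 0.245115
  p = 11/33 = 0.333333: log2(p) = -1.584963, -p*log2(p) = 0.528321
H = 0.492965 + 0.314494 + 0.245115 + 0.528321 = 1.580895

H = 1.5809 bits/symbol


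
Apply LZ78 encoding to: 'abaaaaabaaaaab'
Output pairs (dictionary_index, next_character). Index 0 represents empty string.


LZ78 encoding steps:
Dictionary: {0: ''}
Step 1: w='' (idx 0), next='a' -> output (0, 'a'), add 'a' as idx 1
Step 2: w='' (idx 0), next='b' -> output (0, 'b'), add 'b' as idx 2
Step 3: w='a' (idx 1), next='a' -> output (1, 'a'), add 'aa' as idx 3
Step 4: w='aa' (idx 3), next='a' -> output (3, 'a'), add 'aaa' as idx 4
Step 5: w='b' (idx 2), next='a' -> output (2, 'a'), add 'ba' as idx 5
Step 6: w='aaa' (idx 4), next='a' -> output (4, 'a'), add 'aaaa' as idx 6
Step 7: w='b' (idx 2), end of input -> output (2, '')


Encoded: [(0, 'a'), (0, 'b'), (1, 'a'), (3, 'a'), (2, 'a'), (4, 'a'), (2, '')]


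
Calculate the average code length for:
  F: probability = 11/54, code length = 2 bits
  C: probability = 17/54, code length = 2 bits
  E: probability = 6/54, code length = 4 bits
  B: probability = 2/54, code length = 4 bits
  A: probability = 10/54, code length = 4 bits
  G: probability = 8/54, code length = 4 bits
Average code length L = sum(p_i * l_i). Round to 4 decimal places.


Weighted contributions p_i * l_i:
  F: (11/54) * 2 = 22/54
  C: (17/54) * 2 = 34/54
  E: (6/54) * 4 = 24/54
  B: (2/54) * 4 = 8/54
  A: (10/54) * 4 = 40/54
  G: (8/54) * 4 = 32/54
Sum = (22 + 34 + 24 + 8 + 40 + 32)/54 = 160/54

L = 160/54 = 2.9630 bits/symbol


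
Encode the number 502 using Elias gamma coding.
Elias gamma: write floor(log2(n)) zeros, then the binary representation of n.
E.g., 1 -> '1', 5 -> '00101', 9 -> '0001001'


num_bits = floor(log2(502)) + 1 = 9
leading_zeros = num_bits - 1 = 8
binary(502) = 111110110

Elias gamma(502) = '00000000' + '111110110' = 00000000111110110 (17 bits)


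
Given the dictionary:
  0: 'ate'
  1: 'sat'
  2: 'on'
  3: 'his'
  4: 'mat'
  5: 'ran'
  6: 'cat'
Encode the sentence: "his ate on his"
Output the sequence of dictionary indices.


Look up each word in the dictionary:
  'his' -> 3
  'ate' -> 0
  'on' -> 2
  'his' -> 3

Encoded: [3, 0, 2, 3]


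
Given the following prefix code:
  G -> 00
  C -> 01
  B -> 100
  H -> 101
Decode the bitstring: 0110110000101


Decoding step by step:
Bits 01 -> C
Bits 101 -> H
Bits 100 -> B
Bits 00 -> G
Bits 101 -> H


Decoded message: CHBGH


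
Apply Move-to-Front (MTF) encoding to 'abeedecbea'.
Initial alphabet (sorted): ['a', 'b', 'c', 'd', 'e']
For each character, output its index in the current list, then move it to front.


MTF encoding:
'a': index 0 in ['a', 'b', 'c', 'd', 'e'] -> ['a', 'b', 'c', 'd', 'e']
'b': index 1 in ['a', 'b', 'c', 'd', 'e'] -> ['b', 'a', 'c', 'd', 'e']
'e': index 4 in ['b', 'a', 'c', 'd', 'e'] -> ['e', 'b', 'a', 'c', 'd']
'e': index 0 in ['e', 'b', 'a', 'c', 'd'] -> ['e', 'b', 'a', 'c', 'd']
'd': index 4 in ['e', 'b', 'a', 'c', 'd'] -> ['d', 'e', 'b', 'a', 'c']
'e': index 1 in ['d', 'e', 'b', 'a', 'c'] -> ['e', 'd', 'b', 'a', 'c']
'c': index 4 in ['e', 'd', 'b', 'a', 'c'] -> ['c', 'e', 'd', 'b', 'a']
'b': index 3 in ['c', 'e', 'd', 'b', 'a'] -> ['b', 'c', 'e', 'd', 'a']
'e': index 2 in ['b', 'c', 'e', 'd', 'a'] -> ['e', 'b', 'c', 'd', 'a']
'a': index 4 in ['e', 'b', 'c', 'd', 'a'] -> ['a', 'e', 'b', 'c', 'd']


Output: [0, 1, 4, 0, 4, 1, 4, 3, 2, 4]


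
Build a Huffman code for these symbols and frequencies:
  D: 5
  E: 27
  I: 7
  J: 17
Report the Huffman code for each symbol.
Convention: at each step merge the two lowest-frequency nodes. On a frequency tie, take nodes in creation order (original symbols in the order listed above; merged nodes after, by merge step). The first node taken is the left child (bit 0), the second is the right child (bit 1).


Huffman tree construction:
Step 1: Merge D(5) + I(7) = 12
Step 2: Merge (D+I)(12) + J(17) = 29
Step 3: Merge E(27) + ((D+I)+J)(29) = 56
Read each symbol's code off the tree from the root (left child = 0, right child = 1).

Codes:
  D: 100 (length 3)
  E: 0 (length 1)
  I: 101 (length 3)
  J: 11 (length 2)
Average code length: 97/56 = 1.7321 bits/symbol


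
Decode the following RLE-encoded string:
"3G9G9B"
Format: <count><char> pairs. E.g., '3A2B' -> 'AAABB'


Expanding each <count><char> pair:
  3G -> 'GGG'
  9G -> 'GGGGGGGGG'
  9B -> 'BBBBBBBBB'

Decoded = GGGGGGGGGGGGBBBBBBBBB


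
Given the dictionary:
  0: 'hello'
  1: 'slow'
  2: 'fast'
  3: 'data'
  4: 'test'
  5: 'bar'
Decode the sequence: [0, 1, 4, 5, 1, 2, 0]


Look up each index in the dictionary:
  0 -> 'hello'
  1 -> 'slow'
  4 -> 'test'
  5 -> 'bar'
  1 -> 'slow'
  2 -> 'fast'
  0 -> 'hello'

Decoded: "hello slow test bar slow fast hello"


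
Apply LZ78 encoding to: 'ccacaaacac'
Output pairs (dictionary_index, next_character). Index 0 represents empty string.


LZ78 encoding steps:
Dictionary: {0: ''}
Step 1: w='' (idx 0), next='c' -> output (0, 'c'), add 'c' as idx 1
Step 2: w='c' (idx 1), next='a' -> output (1, 'a'), add 'ca' as idx 2
Step 3: w='ca' (idx 2), next='a' -> output (2, 'a'), add 'caa' as idx 3
Step 4: w='' (idx 0), next='a' -> output (0, 'a'), add 'a' as idx 4
Step 5: w='ca' (idx 2), next='c' -> output (2, 'c'), add 'cac' as idx 5


Encoded: [(0, 'c'), (1, 'a'), (2, 'a'), (0, 'a'), (2, 'c')]


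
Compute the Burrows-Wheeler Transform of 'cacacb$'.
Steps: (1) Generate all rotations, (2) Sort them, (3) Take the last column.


Rotations (sorted):
  0: $cacacb -> last char: b
  1: acacb$c -> last char: c
  2: acb$cac -> last char: c
  3: b$cacac -> last char: c
  4: cacacb$ -> last char: $
  5: cacb$ca -> last char: a
  6: cb$caca -> last char: a


BWT = bccc$aa


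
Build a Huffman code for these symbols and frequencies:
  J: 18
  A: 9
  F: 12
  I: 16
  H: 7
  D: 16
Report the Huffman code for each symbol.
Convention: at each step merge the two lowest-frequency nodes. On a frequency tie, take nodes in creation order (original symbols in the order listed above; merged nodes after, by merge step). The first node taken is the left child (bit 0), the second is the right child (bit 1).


Huffman tree construction:
Step 1: Merge H(7) + A(9) = 16
Step 2: Merge F(12) + I(16) = 28
Step 3: Merge D(16) + (H+A)(16) = 32
Step 4: Merge J(18) + (F+I)(28) = 46
Step 5: Merge (D+(H+A))(32) + (J+(F+I))(46) = 78
Read each symbol's code off the tree from the root (left child = 0, right child = 1).

Codes:
  J: 10 (length 2)
  A: 011 (length 3)
  F: 110 (length 3)
  I: 111 (length 3)
  H: 010 (length 3)
  D: 00 (length 2)
Average code length: 200/78 = 2.5641 bits/symbol


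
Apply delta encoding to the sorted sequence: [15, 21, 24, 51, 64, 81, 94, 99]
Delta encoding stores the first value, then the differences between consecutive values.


First value: 15
Deltas:
  21 - 15 = 6
  24 - 21 = 3
  51 - 24 = 27
  64 - 51 = 13
  81 - 64 = 17
  94 - 81 = 13
  99 - 94 = 5


Delta encoded: [15, 6, 3, 27, 13, 17, 13, 5]


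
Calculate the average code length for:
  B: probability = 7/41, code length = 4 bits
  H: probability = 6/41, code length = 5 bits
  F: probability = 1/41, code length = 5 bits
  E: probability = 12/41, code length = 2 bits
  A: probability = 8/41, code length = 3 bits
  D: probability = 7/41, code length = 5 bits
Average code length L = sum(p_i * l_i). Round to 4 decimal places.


Weighted contributions p_i * l_i:
  B: (7/41) * 4 = 28/41
  H: (6/41) * 5 = 30/41
  F: (1/41) * 5 = 5/41
  E: (12/41) * 2 = 24/41
  A: (8/41) * 3 = 24/41
  D: (7/41) * 5 = 35/41
Sum = (28 + 30 + 5 + 24 + 24 + 35)/41 = 146/41

L = 146/41 = 3.5610 bits/symbol


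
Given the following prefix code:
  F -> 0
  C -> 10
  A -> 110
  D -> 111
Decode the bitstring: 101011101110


Decoding step by step:
Bits 10 -> C
Bits 10 -> C
Bits 111 -> D
Bits 0 -> F
Bits 111 -> D
Bits 0 -> F


Decoded message: CCDFDF


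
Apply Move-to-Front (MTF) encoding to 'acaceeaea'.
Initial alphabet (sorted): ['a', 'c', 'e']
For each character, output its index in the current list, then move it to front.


MTF encoding:
'a': index 0 in ['a', 'c', 'e'] -> ['a', 'c', 'e']
'c': index 1 in ['a', 'c', 'e'] -> ['c', 'a', 'e']
'a': index 1 in ['c', 'a', 'e'] -> ['a', 'c', 'e']
'c': index 1 in ['a', 'c', 'e'] -> ['c', 'a', 'e']
'e': index 2 in ['c', 'a', 'e'] -> ['e', 'c', 'a']
'e': index 0 in ['e', 'c', 'a'] -> ['e', 'c', 'a']
'a': index 2 in ['e', 'c', 'a'] -> ['a', 'e', 'c']
'e': index 1 in ['a', 'e', 'c'] -> ['e', 'a', 'c']
'a': index 1 in ['e', 'a', 'c'] -> ['a', 'e', 'c']


Output: [0, 1, 1, 1, 2, 0, 2, 1, 1]


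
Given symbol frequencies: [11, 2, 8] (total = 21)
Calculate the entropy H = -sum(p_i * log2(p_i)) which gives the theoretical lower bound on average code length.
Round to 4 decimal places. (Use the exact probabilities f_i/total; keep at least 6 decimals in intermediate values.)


Per-symbol terms -p_i * log2(p_i) with p_i = f_i/21:
  p = 11/21 = 0.523810: log2(p) = -0.932886, -p*log2(p) = 0.488654
  p = 2/21 = 0.095238: log2(p) = -3.392317, -p*log2(p) = 0.323078
  p = 8/21 = 0.380952: log2(p) = -1.392317, -p*log2(p) = 0.530407
H = 0.488654 + 0.323078 + 0.530407 = 1.342139

H = 1.3421 bits/symbol


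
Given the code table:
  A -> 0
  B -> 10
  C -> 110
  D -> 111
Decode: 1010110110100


Decoding:
10 -> B
10 -> B
110 -> C
110 -> C
10 -> B
0 -> A


Result: BBCCBA


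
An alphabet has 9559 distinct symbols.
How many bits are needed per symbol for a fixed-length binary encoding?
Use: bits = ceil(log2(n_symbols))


log2(9559) = 13.2226
Bracket: 2^13 = 8192 < 9559 <= 2^14 = 16384
So ceil(log2(9559)) = 14

bits = ceil(log2(9559)) = ceil(13.2226) = 14 bits


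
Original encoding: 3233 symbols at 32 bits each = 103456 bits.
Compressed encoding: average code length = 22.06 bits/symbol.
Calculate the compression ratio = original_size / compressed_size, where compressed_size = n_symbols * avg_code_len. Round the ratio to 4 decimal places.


original_size = n_symbols * orig_bits = 3233 * 32 = 103456 bits
compressed_size = n_symbols * avg_code_len = 3233 * 22.06 = 71319.98 bits
ratio = original_size / compressed_size = 103456 / 71319.98 = 1.4506

Compression ratio = 1.4506


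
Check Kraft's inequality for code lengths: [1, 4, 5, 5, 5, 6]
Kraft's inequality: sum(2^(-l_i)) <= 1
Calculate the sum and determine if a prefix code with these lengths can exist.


Sum = 2^(-1) + 2^(-4) + 2^(-5) + 2^(-5) + 2^(-5) + 2^(-6)
    = 0.5 + 0.0625 + 0.03125 + 0.03125 + 0.03125 + 0.015625
    = 43/64 = 0.671875
Since 0.671875 <= 1, Kraft's inequality IS satisfied.
A prefix code with these lengths CAN exist.

Kraft sum = 0.671875. Satisfied.


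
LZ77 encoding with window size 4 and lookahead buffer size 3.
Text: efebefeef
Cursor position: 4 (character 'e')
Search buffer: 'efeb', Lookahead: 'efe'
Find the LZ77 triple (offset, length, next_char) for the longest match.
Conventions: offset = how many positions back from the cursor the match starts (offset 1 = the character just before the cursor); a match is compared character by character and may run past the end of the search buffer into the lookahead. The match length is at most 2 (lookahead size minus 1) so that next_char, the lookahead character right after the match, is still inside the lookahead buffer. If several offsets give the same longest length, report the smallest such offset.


Try each offset into the search buffer:
  offset=1 (pos 3, char 'b'): match length 0
  offset=2 (pos 2, char 'e'): match length 1
  offset=3 (pos 1, char 'f'): match length 0
  offset=4 (pos 0, char 'e'): match length 2
Longest match has length 2 at offset 4.
next_char = character at position 4 + 2 = 6 -> 'e'

Best match: offset=4, length=2 (matching 'ef' starting at position 0)
LZ77 triple: (4, 2, 'e')


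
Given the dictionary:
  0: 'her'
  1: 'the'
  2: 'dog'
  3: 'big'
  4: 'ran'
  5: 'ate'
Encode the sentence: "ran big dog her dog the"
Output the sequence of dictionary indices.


Look up each word in the dictionary:
  'ran' -> 4
  'big' -> 3
  'dog' -> 2
  'her' -> 0
  'dog' -> 2
  'the' -> 1

Encoded: [4, 3, 2, 0, 2, 1]


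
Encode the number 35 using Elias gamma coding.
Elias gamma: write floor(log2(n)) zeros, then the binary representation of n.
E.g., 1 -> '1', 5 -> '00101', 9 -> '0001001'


num_bits = floor(log2(35)) + 1 = 6
leading_zeros = num_bits - 1 = 5
binary(35) = 100011

Elias gamma(35) = '00000' + '100011' = 00000100011 (11 bits)


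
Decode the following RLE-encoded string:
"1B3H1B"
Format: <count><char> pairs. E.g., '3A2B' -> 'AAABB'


Expanding each <count><char> pair:
  1B -> 'B'
  3H -> 'HHH'
  1B -> 'B'

Decoded = BHHHB


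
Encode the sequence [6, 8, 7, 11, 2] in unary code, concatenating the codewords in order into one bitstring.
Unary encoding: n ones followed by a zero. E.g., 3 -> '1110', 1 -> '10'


Encode each number as n ones followed by a terminating 0:
  6 -> 1111110 (7 bits)
  8 -> 111111110 (9 bits)
  7 -> 11111110 (8 bits)
  11 -> 111111111110 (12 bits)
  2 -> 110 (3 bits)
Total length = 7 + 9 + 8 + 12 + 3 = 39 bits.

Unary([6, 8, 7, 11, 2]) = 111111011111111011111110111111111110110 (39 bits)


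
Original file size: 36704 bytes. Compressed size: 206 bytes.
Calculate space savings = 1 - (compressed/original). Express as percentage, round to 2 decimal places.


ratio = compressed/original = 206/36704 = 0.005612
savings = 1 - ratio = 1 - 0.005612 = 0.994388
as a percentage: 0.994388 * 100 = 99.44%

Space savings = 1 - 206/36704 = 99.44%


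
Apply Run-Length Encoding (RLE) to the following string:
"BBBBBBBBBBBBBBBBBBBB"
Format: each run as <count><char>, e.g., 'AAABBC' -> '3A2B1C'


Scanning runs left to right:
  i=0: run of 'B' x 20 -> '20B'

RLE = 20B


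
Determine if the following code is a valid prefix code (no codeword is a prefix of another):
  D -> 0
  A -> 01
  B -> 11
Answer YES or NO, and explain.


Checking each pair (does one codeword prefix another?):
  D='0' vs A='01': prefix -- VIOLATION

NO -- this is NOT a valid prefix code. D (0) is a prefix of A (01).


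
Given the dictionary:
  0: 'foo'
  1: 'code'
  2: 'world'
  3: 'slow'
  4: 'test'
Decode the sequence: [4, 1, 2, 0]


Look up each index in the dictionary:
  4 -> 'test'
  1 -> 'code'
  2 -> 'world'
  0 -> 'foo'

Decoded: "test code world foo"


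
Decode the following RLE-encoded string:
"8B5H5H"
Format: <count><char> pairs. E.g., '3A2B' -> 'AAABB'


Expanding each <count><char> pair:
  8B -> 'BBBBBBBB'
  5H -> 'HHHHH'
  5H -> 'HHHHH'

Decoded = BBBBBBBBHHHHHHHHHH


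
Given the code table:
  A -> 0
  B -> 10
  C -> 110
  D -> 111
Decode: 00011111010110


Decoding:
0 -> A
0 -> A
0 -> A
111 -> D
110 -> C
10 -> B
110 -> C


Result: AAADCBC
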